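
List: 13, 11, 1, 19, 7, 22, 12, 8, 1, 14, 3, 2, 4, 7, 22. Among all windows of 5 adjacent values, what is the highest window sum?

13 11 1 19 7 → sum 51
11 1 19 7 22 → sum 60
1 19 7 22 12 → sum 61
19 7 22 12 8 → sum 68
7 22 12 8 1 → sum 50
22 12 8 1 14 → sum 57
12 8 1 14 3 → sum 38
8 1 14 3 2 → sum 28
1 14 3 2 4 → sum 24
14 3 2 4 7 → sum 30
3 2 4 7 22 → sum 38
Highest of these is 68.

68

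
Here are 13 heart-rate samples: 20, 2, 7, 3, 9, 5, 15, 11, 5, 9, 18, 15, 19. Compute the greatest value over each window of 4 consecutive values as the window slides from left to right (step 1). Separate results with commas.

20, 9, 9, 15, 15, 15, 15, 18, 18, 19

20 2 7 3 → max 20
2 7 3 9 → max 9
7 3 9 5 → max 9
3 9 5 15 → max 15
9 5 15 11 → max 15
5 15 11 5 → max 15
15 11 5 9 → max 15
11 5 9 18 → max 18
5 9 18 15 → max 18
9 18 15 19 → max 19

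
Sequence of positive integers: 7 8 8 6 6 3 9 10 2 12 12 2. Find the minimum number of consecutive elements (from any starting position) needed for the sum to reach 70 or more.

Extend right; whenever the sum reaches 70, record the length and shrink from the left:
add 7: running sum 7 < 70
add 8: running sum 15 < 70
add 8: running sum 23 < 70
add 6: running sum 29 < 70
add 6: running sum 35 < 70
add 3: running sum 38 < 70
add 9: running sum 47 < 70
add 10: running sum 57 < 70
add 2: running sum 59 < 70
add 12: shortest ending here [7, 8, 8, 6, 6, 3, 9, 10, 2, 12] sum 71, len 10
add 12: shortest ending here [8, 8, 6, 6, 3, 9, 10, 2, 12, 12] sum 76, len 10
add 2: shortest ending here [8, 6, 6, 3, 9, 10, 2, 12, 12, 2] sum 70, len 10
Shortest qualifying length: 10.

10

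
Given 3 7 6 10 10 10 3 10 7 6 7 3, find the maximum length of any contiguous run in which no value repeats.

4

add 3: [3] len 1
add 7: [3, 7] len 2
add 6: [3, 7, 6] len 3
add 10: [3, 7, 6, 10] len 4
add 10 (repeat 10, move left end past it): [10] len 1
add 10 (repeat 10, move left end past it): [10] len 1
add 3: [10, 3] len 2
add 10 (repeat 10, move left end past it): [3, 10] len 2
add 7: [3, 10, 7] len 3
add 6: [3, 10, 7, 6] len 4
add 7 (repeat 7, move left end past it): [6, 7] len 2
add 3: [6, 7, 3] len 3
Longest all-distinct length: 4.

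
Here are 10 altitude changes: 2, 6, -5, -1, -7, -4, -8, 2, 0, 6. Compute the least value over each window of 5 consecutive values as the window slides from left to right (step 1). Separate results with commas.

-7, -7, -8, -8, -8, -8

2 6 -5 -1 -7 → min -7
6 -5 -1 -7 -4 → min -7
-5 -1 -7 -4 -8 → min -8
-1 -7 -4 -8 2 → min -8
-7 -4 -8 2 0 → min -8
-4 -8 2 0 6 → min -8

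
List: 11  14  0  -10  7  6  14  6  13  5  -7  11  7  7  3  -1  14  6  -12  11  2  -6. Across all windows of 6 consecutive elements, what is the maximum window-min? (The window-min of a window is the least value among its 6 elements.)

Window mins for each of the 17 positions:
11 14 0 -10 7 6 → min -10
14 0 -10 7 6 14 → min -10
0 -10 7 6 14 6 → min -10
-10 7 6 14 6 13 → min -10
7 6 14 6 13 5 → min 5
6 14 6 13 5 -7 → min -7
14 6 13 5 -7 11 → min -7
6 13 5 -7 11 7 → min -7
13 5 -7 11 7 7 → min -7
5 -7 11 7 7 3 → min -7
-7 11 7 7 3 -1 → min -7
11 7 7 3 -1 14 → min -1
7 7 3 -1 14 6 → min -1
7 3 -1 14 6 -12 → min -12
3 -1 14 6 -12 11 → min -12
-1 14 6 -12 11 2 → min -12
14 6 -12 11 2 -6 → min -12
Maximum of these is 5.

5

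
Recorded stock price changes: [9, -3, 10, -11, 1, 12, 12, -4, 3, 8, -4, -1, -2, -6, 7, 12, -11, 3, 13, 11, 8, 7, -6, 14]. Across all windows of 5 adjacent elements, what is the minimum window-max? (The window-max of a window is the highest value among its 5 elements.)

7

Each size-5 window and its max:
(9, -3, 10, -11, 1) → max 10
(-3, 10, -11, 1, 12) → max 12
(10, -11, 1, 12, 12) → max 12
(-11, 1, 12, 12, -4) → max 12
(1, 12, 12, -4, 3) → max 12
(12, 12, -4, 3, 8) → max 12
(12, -4, 3, 8, -4) → max 12
(-4, 3, 8, -4, -1) → max 8
(3, 8, -4, -1, -2) → max 8
(8, -4, -1, -2, -6) → max 8
(-4, -1, -2, -6, 7) → max 7
(-1, -2, -6, 7, 12) → max 12
(-2, -6, 7, 12, -11) → max 12
(-6, 7, 12, -11, 3) → max 12
(7, 12, -11, 3, 13) → max 13
(12, -11, 3, 13, 11) → max 13
(-11, 3, 13, 11, 8) → max 13
(3, 13, 11, 8, 7) → max 13
(13, 11, 8, 7, -6) → max 13
(11, 8, 7, -6, 14) → max 14
Minimum of these is 7.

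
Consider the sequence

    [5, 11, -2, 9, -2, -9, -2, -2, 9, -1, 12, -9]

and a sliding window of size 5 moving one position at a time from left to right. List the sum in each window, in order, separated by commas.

21, 7, -6, -6, -6, -5, 16, 9

(5, 11, -2, 9, -2) → sum 21
(11, -2, 9, -2, -9) → sum 7
(-2, 9, -2, -9, -2) → sum -6
(9, -2, -9, -2, -2) → sum -6
(-2, -9, -2, -2, 9) → sum -6
(-9, -2, -2, 9, -1) → sum -5
(-2, -2, 9, -1, 12) → sum 16
(-2, 9, -1, 12, -9) → sum 9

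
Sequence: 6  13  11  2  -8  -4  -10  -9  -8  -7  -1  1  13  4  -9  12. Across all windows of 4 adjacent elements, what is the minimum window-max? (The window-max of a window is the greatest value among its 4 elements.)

(6, 13, 11, 2) → max 13
(13, 11, 2, -8) → max 13
(11, 2, -8, -4) → max 11
(2, -8, -4, -10) → max 2
(-8, -4, -10, -9) → max -4
(-4, -10, -9, -8) → max -4
(-10, -9, -8, -7) → max -7
(-9, -8, -7, -1) → max -1
(-8, -7, -1, 1) → max 1
(-7, -1, 1, 13) → max 13
(-1, 1, 13, 4) → max 13
(1, 13, 4, -9) → max 13
(13, 4, -9, 12) → max 13
Minimum of these is -7.

-7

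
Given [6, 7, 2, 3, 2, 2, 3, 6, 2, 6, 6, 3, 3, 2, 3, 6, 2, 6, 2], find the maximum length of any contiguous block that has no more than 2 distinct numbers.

5

Extend right; when distinct count exceeds 2, shrink from the left:
[6] 1 distinct, len 1
[6, 7] 2 distinct, len 2
[7, 2] 2 distinct, len 2
[2, 3] 2 distinct, len 2
[2, 3, 2] 2 distinct, len 3
[2, 3, 2, 2] 2 distinct, len 4
[2, 3, 2, 2, 3] 2 distinct, len 5
[3, 6] 2 distinct, len 2
[6, 2] 2 distinct, len 2
[6, 2, 6] 2 distinct, len 3
[6, 2, 6, 6] 2 distinct, len 4
[6, 6, 3] 2 distinct, len 3
[6, 6, 3, 3] 2 distinct, len 4
[3, 3, 2] 2 distinct, len 3
[3, 3, 2, 3] 2 distinct, len 4
[3, 6] 2 distinct, len 2
[6, 2] 2 distinct, len 2
[6, 2, 6] 2 distinct, len 3
[6, 2, 6, 2] 2 distinct, len 4
Longest length with ≤2 distinct: 5.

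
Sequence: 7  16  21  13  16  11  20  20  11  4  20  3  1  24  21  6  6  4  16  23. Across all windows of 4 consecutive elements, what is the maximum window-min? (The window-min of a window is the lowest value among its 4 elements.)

13

[7, 16, 21, 13] → min 7
[16, 21, 13, 16] → min 13
[21, 13, 16, 11] → min 11
[13, 16, 11, 20] → min 11
[16, 11, 20, 20] → min 11
[11, 20, 20, 11] → min 11
[20, 20, 11, 4] → min 4
[20, 11, 4, 20] → min 4
[11, 4, 20, 3] → min 3
[4, 20, 3, 1] → min 1
[20, 3, 1, 24] → min 1
[3, 1, 24, 21] → min 1
[1, 24, 21, 6] → min 1
[24, 21, 6, 6] → min 6
[21, 6, 6, 4] → min 4
[6, 6, 4, 16] → min 4
[6, 4, 16, 23] → min 4
Maximum of these is 13.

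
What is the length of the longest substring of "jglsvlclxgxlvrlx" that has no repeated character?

add j: [j] len 1
add g: [j, g] len 2
add l: [j, g, l] len 3
add s: [j, g, l, s] len 4
add v: [j, g, l, s, v] len 5
add l (repeat l, move left end past it): [s, v, l] len 3
add c: [s, v, l, c] len 4
add l (repeat l, move left end past it): [c, l] len 2
add x: [c, l, x] len 3
add g: [c, l, x, g] len 4
add x (repeat x, move left end past it): [g, x] len 2
add l: [g, x, l] len 3
add v: [g, x, l, v] len 4
add r: [g, x, l, v, r] len 5
add l (repeat l, move left end past it): [v, r, l] len 3
add x: [v, r, l, x] len 4
Longest all-distinct length: 5.

5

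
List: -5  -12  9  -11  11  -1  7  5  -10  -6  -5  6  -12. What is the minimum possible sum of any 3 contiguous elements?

[-5, -12, 9] → sum -8
[-12, 9, -11] → sum -14
[9, -11, 11] → sum 9
[-11, 11, -1] → sum -1
[11, -1, 7] → sum 17
[-1, 7, 5] → sum 11
[7, 5, -10] → sum 2
[5, -10, -6] → sum -11
[-10, -6, -5] → sum -21
[-6, -5, 6] → sum -5
[-5, 6, -12] → sum -11
Minimum of these is -21.

-21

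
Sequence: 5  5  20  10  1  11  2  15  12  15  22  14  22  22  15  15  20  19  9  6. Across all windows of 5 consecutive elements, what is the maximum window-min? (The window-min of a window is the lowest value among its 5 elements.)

15

(5, 5, 20, 10, 1) → min 1
(5, 20, 10, 1, 11) → min 1
(20, 10, 1, 11, 2) → min 1
(10, 1, 11, 2, 15) → min 1
(1, 11, 2, 15, 12) → min 1
(11, 2, 15, 12, 15) → min 2
(2, 15, 12, 15, 22) → min 2
(15, 12, 15, 22, 14) → min 12
(12, 15, 22, 14, 22) → min 12
(15, 22, 14, 22, 22) → min 14
(22, 14, 22, 22, 15) → min 14
(14, 22, 22, 15, 15) → min 14
(22, 22, 15, 15, 20) → min 15
(22, 15, 15, 20, 19) → min 15
(15, 15, 20, 19, 9) → min 9
(15, 20, 19, 9, 6) → min 6
Maximum of these is 15.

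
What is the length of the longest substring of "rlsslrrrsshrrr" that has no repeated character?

[r] len 1
[r, l] len 2
[r, l, s] len 3
[s] len 1
[s, l] len 2
[s, l, r] len 3
[r] len 1
[r] len 1
[r, s] len 2
[s] len 1
[s, h] len 2
[s, h, r] len 3
[r] len 1
[r] len 1
Longest all-distinct length: 3.

3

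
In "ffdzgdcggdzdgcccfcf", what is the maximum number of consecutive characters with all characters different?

add f: [f] len 1
add f (repeat f, move left end past it): [f] len 1
add d: [f, d] len 2
add z: [f, d, z] len 3
add g: [f, d, z, g] len 4
add d (repeat d, move left end past it): [z, g, d] len 3
add c: [z, g, d, c] len 4
add g (repeat g, move left end past it): [d, c, g] len 3
add g (repeat g, move left end past it): [g] len 1
add d: [g, d] len 2
add z: [g, d, z] len 3
add d (repeat d, move left end past it): [z, d] len 2
add g: [z, d, g] len 3
add c: [z, d, g, c] len 4
add c (repeat c, move left end past it): [c] len 1
add c (repeat c, move left end past it): [c] len 1
add f: [c, f] len 2
add c (repeat c, move left end past it): [f, c] len 2
add f (repeat f, move left end past it): [c, f] len 2
Longest all-distinct length: 4.

4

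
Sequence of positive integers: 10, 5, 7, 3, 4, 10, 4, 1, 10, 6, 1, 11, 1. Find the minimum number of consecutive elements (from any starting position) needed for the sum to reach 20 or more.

3

Extend right; whenever the sum reaches 20, record the length and shrink from the left:
add 10: running sum 10 < 20
add 5: running sum 15 < 20
add 7: shortest ending here [10, 5, 7] sum 22, len 3
add 3: shortest ending here [10, 5, 7, 3] sum 25, len 4
add 4: shortest ending here [10, 5, 7, 3, 4] sum 29, len 5
add 10: shortest ending here [7, 3, 4, 10] sum 24, len 4
add 4: shortest ending here [3, 4, 10, 4] sum 21, len 4
add 1: shortest ending here [3, 4, 10, 4, 1] sum 22, len 5
add 10: shortest ending here [10, 4, 1, 10] sum 25, len 4
add 6: shortest ending here [4, 1, 10, 6] sum 21, len 4
add 1: shortest ending here [4, 1, 10, 6, 1] sum 22, len 5
add 11: shortest ending here [10, 6, 1, 11] sum 28, len 4
add 1: shortest ending here [10, 6, 1, 11, 1] sum 29, len 5
Shortest qualifying length: 3.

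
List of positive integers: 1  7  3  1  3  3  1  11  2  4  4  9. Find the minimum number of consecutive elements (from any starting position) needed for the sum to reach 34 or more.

7

add 1: running sum 1 < 34
add 7: running sum 8 < 34
add 3: running sum 11 < 34
add 1: running sum 12 < 34
add 3: running sum 15 < 34
add 3: running sum 18 < 34
add 1: running sum 19 < 34
add 11: running sum 30 < 34
add 2: running sum 32 < 34
add 4: shortest ending here [7, 3, 1, 3, 3, 1, 11, 2, 4] sum 35, len 9
add 4: shortest ending here [7, 3, 1, 3, 3, 1, 11, 2, 4, 4] sum 39, len 10
add 9: shortest ending here [3, 1, 11, 2, 4, 4, 9] sum 34, len 7
Shortest qualifying length: 7.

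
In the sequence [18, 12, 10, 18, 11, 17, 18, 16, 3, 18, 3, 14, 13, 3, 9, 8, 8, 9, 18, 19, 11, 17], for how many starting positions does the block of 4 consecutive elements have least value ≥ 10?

6

(18, 12, 10, 18) → min 10  ≥ 10 ✓
(12, 10, 18, 11) → min 10  ≥ 10 ✓
(10, 18, 11, 17) → min 10  ≥ 10 ✓
(18, 11, 17, 18) → min 11  ≥ 10 ✓
(11, 17, 18, 16) → min 11  ≥ 10 ✓
(17, 18, 16, 3) → min 3
(18, 16, 3, 18) → min 3
(16, 3, 18, 3) → min 3
(3, 18, 3, 14) → min 3
(18, 3, 14, 13) → min 3
(3, 14, 13, 3) → min 3
(14, 13, 3, 9) → min 3
(13, 3, 9, 8) → min 3
(3, 9, 8, 8) → min 3
(9, 8, 8, 9) → min 8
(8, 8, 9, 18) → min 8
(8, 9, 18, 19) → min 8
(9, 18, 19, 11) → min 9
(18, 19, 11, 17) → min 11  ≥ 10 ✓
6 windows satisfy the condition.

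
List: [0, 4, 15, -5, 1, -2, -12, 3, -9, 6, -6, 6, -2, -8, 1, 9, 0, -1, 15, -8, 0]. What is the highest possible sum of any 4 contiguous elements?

23

[0, 4, 15, -5] → sum 14
[4, 15, -5, 1] → sum 15
[15, -5, 1, -2] → sum 9
[-5, 1, -2, -12] → sum -18
[1, -2, -12, 3] → sum -10
[-2, -12, 3, -9] → sum -20
[-12, 3, -9, 6] → sum -12
[3, -9, 6, -6] → sum -6
[-9, 6, -6, 6] → sum -3
[6, -6, 6, -2] → sum 4
[-6, 6, -2, -8] → sum -10
[6, -2, -8, 1] → sum -3
[-2, -8, 1, 9] → sum 0
[-8, 1, 9, 0] → sum 2
[1, 9, 0, -1] → sum 9
[9, 0, -1, 15] → sum 23
[0, -1, 15, -8] → sum 6
[-1, 15, -8, 0] → sum 6
Highest of these is 23.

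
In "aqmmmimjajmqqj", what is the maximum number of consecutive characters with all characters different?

4

[a] len 1
[a, q] len 2
[a, q, m] len 3
[m] len 1
[m] len 1
[m, i] len 2
[i, m] len 2
[i, m, j] len 3
[i, m, j, a] len 4
[a, j] len 2
[a, j, m] len 3
[a, j, m, q] len 4
[q] len 1
[q, j] len 2
Longest all-distinct length: 4.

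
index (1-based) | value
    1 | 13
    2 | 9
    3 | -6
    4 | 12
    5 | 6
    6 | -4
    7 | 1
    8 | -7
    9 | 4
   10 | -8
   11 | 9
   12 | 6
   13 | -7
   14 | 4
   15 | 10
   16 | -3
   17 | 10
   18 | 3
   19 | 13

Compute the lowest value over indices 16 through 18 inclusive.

-3

Elements at indices 16..18: -3, 10, 3
min(-3, 10, 3) = -3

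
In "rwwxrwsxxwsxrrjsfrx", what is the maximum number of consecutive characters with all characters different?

[r] len 1
[r, w] len 2
[w] len 1
[w, x] len 2
[w, x, r] len 3
[x, r, w] len 3
[x, r, w, s] len 4
[r, w, s, x] len 4
[x] len 1
[x, w] len 2
[x, w, s] len 3
[w, s, x] len 3
[w, s, x, r] len 4
[r] len 1
[r, j] len 2
[r, j, s] len 3
[r, j, s, f] len 4
[j, s, f, r] len 4
[j, s, f, r, x] len 5
Longest all-distinct length: 5.

5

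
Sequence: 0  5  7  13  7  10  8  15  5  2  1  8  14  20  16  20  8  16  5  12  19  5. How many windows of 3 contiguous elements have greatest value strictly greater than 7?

18

[0, 5, 7] → max 7
[5, 7, 13] → max 13  > 7 ✓
[7, 13, 7] → max 13  > 7 ✓
[13, 7, 10] → max 13  > 7 ✓
[7, 10, 8] → max 10  > 7 ✓
[10, 8, 15] → max 15  > 7 ✓
[8, 15, 5] → max 15  > 7 ✓
[15, 5, 2] → max 15  > 7 ✓
[5, 2, 1] → max 5
[2, 1, 8] → max 8  > 7 ✓
[1, 8, 14] → max 14  > 7 ✓
[8, 14, 20] → max 20  > 7 ✓
[14, 20, 16] → max 20  > 7 ✓
[20, 16, 20] → max 20  > 7 ✓
[16, 20, 8] → max 20  > 7 ✓
[20, 8, 16] → max 20  > 7 ✓
[8, 16, 5] → max 16  > 7 ✓
[16, 5, 12] → max 16  > 7 ✓
[5, 12, 19] → max 19  > 7 ✓
[12, 19, 5] → max 19  > 7 ✓
18 windows satisfy the condition.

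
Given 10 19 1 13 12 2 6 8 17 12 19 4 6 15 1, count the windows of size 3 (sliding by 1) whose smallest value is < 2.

(10, 19, 1) → min 1  < 2 ✓
(19, 1, 13) → min 1  < 2 ✓
(1, 13, 12) → min 1  < 2 ✓
(13, 12, 2) → min 2
(12, 2, 6) → min 2
(2, 6, 8) → min 2
(6, 8, 17) → min 6
(8, 17, 12) → min 8
(17, 12, 19) → min 12
(12, 19, 4) → min 4
(19, 4, 6) → min 4
(4, 6, 15) → min 4
(6, 15, 1) → min 1  < 2 ✓
4 windows satisfy the condition.

4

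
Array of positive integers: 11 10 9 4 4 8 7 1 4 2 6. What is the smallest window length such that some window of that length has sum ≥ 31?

4

add 11: running sum 11 < 31
add 10: running sum 21 < 31
add 9: running sum 30 < 31
add 4: shortest ending here [11, 10, 9, 4] sum 34, len 4
add 4: shortest ending here [11, 10, 9, 4, 4] sum 38, len 5
add 8: shortest ending here [10, 9, 4, 4, 8] sum 35, len 5
add 7: shortest ending here [9, 4, 4, 8, 7] sum 32, len 5
add 1: shortest ending here [9, 4, 4, 8, 7, 1] sum 33, len 6
add 4: shortest ending here [9, 4, 4, 8, 7, 1, 4] sum 37, len 7
add 2: shortest ending here [9, 4, 4, 8, 7, 1, 4, 2] sum 39, len 8
add 6: shortest ending here [4, 8, 7, 1, 4, 2, 6] sum 32, len 7
Shortest qualifying length: 4.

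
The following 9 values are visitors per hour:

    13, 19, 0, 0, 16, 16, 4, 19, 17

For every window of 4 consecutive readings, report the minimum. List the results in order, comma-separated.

[13, 19, 0, 0] → min 0
[19, 0, 0, 16] → min 0
[0, 0, 16, 16] → min 0
[0, 16, 16, 4] → min 0
[16, 16, 4, 19] → min 4
[16, 4, 19, 17] → min 4

0, 0, 0, 0, 4, 4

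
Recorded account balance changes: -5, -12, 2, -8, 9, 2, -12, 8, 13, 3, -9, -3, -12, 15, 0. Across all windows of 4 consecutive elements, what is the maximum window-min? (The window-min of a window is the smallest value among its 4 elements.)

-8

Window mins for each of the 12 positions:
[-5, -12, 2, -8] → min -12
[-12, 2, -8, 9] → min -12
[2, -8, 9, 2] → min -8
[-8, 9, 2, -12] → min -12
[9, 2, -12, 8] → min -12
[2, -12, 8, 13] → min -12
[-12, 8, 13, 3] → min -12
[8, 13, 3, -9] → min -9
[13, 3, -9, -3] → min -9
[3, -9, -3, -12] → min -12
[-9, -3, -12, 15] → min -12
[-3, -12, 15, 0] → min -12
Maximum of these is -8.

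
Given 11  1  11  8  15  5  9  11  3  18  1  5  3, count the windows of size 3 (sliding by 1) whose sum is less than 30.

9

(11, 1, 11) → sum 23  < 30 ✓
(1, 11, 8) → sum 20  < 30 ✓
(11, 8, 15) → sum 34
(8, 15, 5) → sum 28  < 30 ✓
(15, 5, 9) → sum 29  < 30 ✓
(5, 9, 11) → sum 25  < 30 ✓
(9, 11, 3) → sum 23  < 30 ✓
(11, 3, 18) → sum 32
(3, 18, 1) → sum 22  < 30 ✓
(18, 1, 5) → sum 24  < 30 ✓
(1, 5, 3) → sum 9  < 30 ✓
9 windows satisfy the condition.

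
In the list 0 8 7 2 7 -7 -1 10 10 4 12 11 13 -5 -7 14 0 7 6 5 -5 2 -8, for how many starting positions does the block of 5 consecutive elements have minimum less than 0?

15

(0, 8, 7, 2, 7) → min 0
(8, 7, 2, 7, -7) → min -7  < 0 ✓
(7, 2, 7, -7, -1) → min -7  < 0 ✓
(2, 7, -7, -1, 10) → min -7  < 0 ✓
(7, -7, -1, 10, 10) → min -7  < 0 ✓
(-7, -1, 10, 10, 4) → min -7  < 0 ✓
(-1, 10, 10, 4, 12) → min -1  < 0 ✓
(10, 10, 4, 12, 11) → min 4
(10, 4, 12, 11, 13) → min 4
(4, 12, 11, 13, -5) → min -5  < 0 ✓
(12, 11, 13, -5, -7) → min -7  < 0 ✓
(11, 13, -5, -7, 14) → min -7  < 0 ✓
(13, -5, -7, 14, 0) → min -7  < 0 ✓
(-5, -7, 14, 0, 7) → min -7  < 0 ✓
(-7, 14, 0, 7, 6) → min -7  < 0 ✓
(14, 0, 7, 6, 5) → min 0
(0, 7, 6, 5, -5) → min -5  < 0 ✓
(7, 6, 5, -5, 2) → min -5  < 0 ✓
(6, 5, -5, 2, -8) → min -8  < 0 ✓
15 windows satisfy the condition.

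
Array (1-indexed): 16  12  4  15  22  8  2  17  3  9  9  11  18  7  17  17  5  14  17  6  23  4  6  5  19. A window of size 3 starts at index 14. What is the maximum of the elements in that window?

Elements at indices 14..16: 7, 17, 17
max(7, 17, 17) = 17

17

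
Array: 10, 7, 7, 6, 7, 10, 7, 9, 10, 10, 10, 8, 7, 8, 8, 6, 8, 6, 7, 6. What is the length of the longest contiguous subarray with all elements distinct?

add 10: [10] len 1
add 7: [10, 7] len 2
add 7 (repeat 7, move left end past it): [7] len 1
add 6: [7, 6] len 2
add 7 (repeat 7, move left end past it): [6, 7] len 2
add 10: [6, 7, 10] len 3
add 7 (repeat 7, move left end past it): [10, 7] len 2
add 9: [10, 7, 9] len 3
add 10 (repeat 10, move left end past it): [7, 9, 10] len 3
add 10 (repeat 10, move left end past it): [10] len 1
add 10 (repeat 10, move left end past it): [10] len 1
add 8: [10, 8] len 2
add 7: [10, 8, 7] len 3
add 8 (repeat 8, move left end past it): [7, 8] len 2
add 8 (repeat 8, move left end past it): [8] len 1
add 6: [8, 6] len 2
add 8 (repeat 8, move left end past it): [6, 8] len 2
add 6 (repeat 6, move left end past it): [8, 6] len 2
add 7: [8, 6, 7] len 3
add 6 (repeat 6, move left end past it): [7, 6] len 2
Longest all-distinct length: 3.

3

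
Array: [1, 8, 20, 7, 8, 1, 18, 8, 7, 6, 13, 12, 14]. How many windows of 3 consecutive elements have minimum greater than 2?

7

1 8 20 → min 1
8 20 7 → min 7  > 2 ✓
20 7 8 → min 7  > 2 ✓
7 8 1 → min 1
8 1 18 → min 1
1 18 8 → min 1
18 8 7 → min 7  > 2 ✓
8 7 6 → min 6  > 2 ✓
7 6 13 → min 6  > 2 ✓
6 13 12 → min 6  > 2 ✓
13 12 14 → min 12  > 2 ✓
7 windows satisfy the condition.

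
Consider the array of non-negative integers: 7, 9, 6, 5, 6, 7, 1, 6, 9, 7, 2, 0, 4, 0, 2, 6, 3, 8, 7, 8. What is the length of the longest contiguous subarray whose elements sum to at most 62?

Extend to the right; shrink from the left whenever the sum exceeds 62:
[7] sum 7 len 1
[7, 9] sum 16 len 2
[7, 9, 6] sum 22 len 3
[7, 9, 6, 5] sum 27 len 4
[7, 9, 6, 5, 6] sum 33 len 5
[7, 9, 6, 5, 6, 7] sum 40 len 6
[7, 9, 6, 5, 6, 7, 1] sum 41 len 7
[7, 9, 6, 5, 6, 7, 1, 6] sum 47 len 8
[7, 9, 6, 5, 6, 7, 1, 6, 9] sum 56 len 9
[9, 6, 5, 6, 7, 1, 6, 9, 7] sum 56 len 9
[9, 6, 5, 6, 7, 1, 6, 9, 7, 2] sum 58 len 10
[9, 6, 5, 6, 7, 1, 6, 9, 7, 2, 0] sum 58 len 11
[9, 6, 5, 6, 7, 1, 6, 9, 7, 2, 0, 4] sum 62 len 12
[9, 6, 5, 6, 7, 1, 6, 9, 7, 2, 0, 4, 0] sum 62 len 13
[6, 5, 6, 7, 1, 6, 9, 7, 2, 0, 4, 0, 2] sum 55 len 13
[6, 5, 6, 7, 1, 6, 9, 7, 2, 0, 4, 0, 2, 6] sum 61 len 14
[5, 6, 7, 1, 6, 9, 7, 2, 0, 4, 0, 2, 6, 3] sum 58 len 14
[6, 7, 1, 6, 9, 7, 2, 0, 4, 0, 2, 6, 3, 8] sum 61 len 14
[7, 1, 6, 9, 7, 2, 0, 4, 0, 2, 6, 3, 8, 7] sum 62 len 14
[6, 9, 7, 2, 0, 4, 0, 2, 6, 3, 8, 7, 8] sum 62 len 13
Longest length seen: 14.

14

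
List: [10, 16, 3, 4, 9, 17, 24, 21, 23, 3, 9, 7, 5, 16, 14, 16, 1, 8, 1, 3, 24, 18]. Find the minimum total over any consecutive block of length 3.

10

10 16 3 → sum 29
16 3 4 → sum 23
3 4 9 → sum 16
4 9 17 → sum 30
9 17 24 → sum 50
17 24 21 → sum 62
24 21 23 → sum 68
21 23 3 → sum 47
23 3 9 → sum 35
3 9 7 → sum 19
9 7 5 → sum 21
7 5 16 → sum 28
5 16 14 → sum 35
16 14 16 → sum 46
14 16 1 → sum 31
16 1 8 → sum 25
1 8 1 → sum 10
8 1 3 → sum 12
1 3 24 → sum 28
3 24 18 → sum 45
Minimum of these is 10.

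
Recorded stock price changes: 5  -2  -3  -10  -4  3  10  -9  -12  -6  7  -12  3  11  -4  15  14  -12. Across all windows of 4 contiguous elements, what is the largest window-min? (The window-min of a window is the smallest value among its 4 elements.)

Window mins for each of the 15 positions:
[5, -2, -3, -10] → min -10
[-2, -3, -10, -4] → min -10
[-3, -10, -4, 3] → min -10
[-10, -4, 3, 10] → min -10
[-4, 3, 10, -9] → min -9
[3, 10, -9, -12] → min -12
[10, -9, -12, -6] → min -12
[-9, -12, -6, 7] → min -12
[-12, -6, 7, -12] → min -12
[-6, 7, -12, 3] → min -12
[7, -12, 3, 11] → min -12
[-12, 3, 11, -4] → min -12
[3, 11, -4, 15] → min -4
[11, -4, 15, 14] → min -4
[-4, 15, 14, -12] → min -12
Largest of these is -4.

-4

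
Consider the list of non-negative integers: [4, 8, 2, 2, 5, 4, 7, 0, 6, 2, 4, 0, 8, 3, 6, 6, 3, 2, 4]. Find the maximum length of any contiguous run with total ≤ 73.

[4] sum 4 len 1
[4, 8] sum 12 len 2
[4, 8, 2] sum 14 len 3
[4, 8, 2, 2] sum 16 len 4
[4, 8, 2, 2, 5] sum 21 len 5
[4, 8, 2, 2, 5, 4] sum 25 len 6
[4, 8, 2, 2, 5, 4, 7] sum 32 len 7
[4, 8, 2, 2, 5, 4, 7, 0] sum 32 len 8
[4, 8, 2, 2, 5, 4, 7, 0, 6] sum 38 len 9
[4, 8, 2, 2, 5, 4, 7, 0, 6, 2] sum 40 len 10
[4, 8, 2, 2, 5, 4, 7, 0, 6, 2, 4] sum 44 len 11
[4, 8, 2, 2, 5, 4, 7, 0, 6, 2, 4, 0] sum 44 len 12
[4, 8, 2, 2, 5, 4, 7, 0, 6, 2, 4, 0, 8] sum 52 len 13
[4, 8, 2, 2, 5, 4, 7, 0, 6, 2, 4, 0, 8, 3] sum 55 len 14
[4, 8, 2, 2, 5, 4, 7, 0, 6, 2, 4, 0, 8, 3, 6] sum 61 len 15
[4, 8, 2, 2, 5, 4, 7, 0, 6, 2, 4, 0, 8, 3, 6, 6] sum 67 len 16
[4, 8, 2, 2, 5, 4, 7, 0, 6, 2, 4, 0, 8, 3, 6, 6, 3] sum 70 len 17
[4, 8, 2, 2, 5, 4, 7, 0, 6, 2, 4, 0, 8, 3, 6, 6, 3, 2] sum 72 len 18
[8, 2, 2, 5, 4, 7, 0, 6, 2, 4, 0, 8, 3, 6, 6, 3, 2, 4] sum 72 len 18
Longest length seen: 18.

18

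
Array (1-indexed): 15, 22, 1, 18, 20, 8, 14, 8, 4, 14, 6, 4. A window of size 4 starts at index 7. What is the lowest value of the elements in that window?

4

Elements at indices 7..10: 14, 8, 4, 14
min(14, 8, 4, 14) = 4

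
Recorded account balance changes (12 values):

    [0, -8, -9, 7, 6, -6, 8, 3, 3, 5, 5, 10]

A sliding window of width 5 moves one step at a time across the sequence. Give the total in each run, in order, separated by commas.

(0, -8, -9, 7, 6) → sum -4
(-8, -9, 7, 6, -6) → sum -10
(-9, 7, 6, -6, 8) → sum 6
(7, 6, -6, 8, 3) → sum 18
(6, -6, 8, 3, 3) → sum 14
(-6, 8, 3, 3, 5) → sum 13
(8, 3, 3, 5, 5) → sum 24
(3, 3, 5, 5, 10) → sum 26

-4, -10, 6, 18, 14, 13, 24, 26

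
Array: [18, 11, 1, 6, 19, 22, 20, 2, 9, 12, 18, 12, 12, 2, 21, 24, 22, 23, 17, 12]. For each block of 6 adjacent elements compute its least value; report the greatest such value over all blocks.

18 11 1 6 19 22 → min 1
11 1 6 19 22 20 → min 1
1 6 19 22 20 2 → min 1
6 19 22 20 2 9 → min 2
19 22 20 2 9 12 → min 2
22 20 2 9 12 18 → min 2
20 2 9 12 18 12 → min 2
2 9 12 18 12 12 → min 2
9 12 18 12 12 2 → min 2
12 18 12 12 2 21 → min 2
18 12 12 2 21 24 → min 2
12 12 2 21 24 22 → min 2
12 2 21 24 22 23 → min 2
2 21 24 22 23 17 → min 2
21 24 22 23 17 12 → min 12
Greatest of these is 12.

12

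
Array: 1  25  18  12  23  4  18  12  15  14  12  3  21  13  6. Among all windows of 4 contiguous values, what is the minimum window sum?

(1, 25, 18, 12) → sum 56
(25, 18, 12, 23) → sum 78
(18, 12, 23, 4) → sum 57
(12, 23, 4, 18) → sum 57
(23, 4, 18, 12) → sum 57
(4, 18, 12, 15) → sum 49
(18, 12, 15, 14) → sum 59
(12, 15, 14, 12) → sum 53
(15, 14, 12, 3) → sum 44
(14, 12, 3, 21) → sum 50
(12, 3, 21, 13) → sum 49
(3, 21, 13, 6) → sum 43
Minimum of these is 43.

43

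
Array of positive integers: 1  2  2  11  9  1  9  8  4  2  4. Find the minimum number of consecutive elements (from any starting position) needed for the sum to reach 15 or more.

2

add 1: running sum 1 < 15
add 2: running sum 3 < 15
add 2: running sum 5 < 15
add 11: shortest ending here [2, 2, 11] sum 15, len 3
add 9: shortest ending here [11, 9] sum 20, len 2
add 1: shortest ending here [11, 9, 1] sum 21, len 3
add 9: shortest ending here [9, 1, 9] sum 19, len 3
add 8: shortest ending here [9, 8] sum 17, len 2
add 4: shortest ending here [9, 8, 4] sum 21, len 3
add 2: shortest ending here [9, 8, 4, 2] sum 23, len 4
add 4: shortest ending here [8, 4, 2, 4] sum 18, len 4
Shortest qualifying length: 2.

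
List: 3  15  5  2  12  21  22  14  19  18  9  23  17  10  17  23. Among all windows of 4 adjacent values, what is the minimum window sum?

25

[3, 15, 5, 2] → sum 25
[15, 5, 2, 12] → sum 34
[5, 2, 12, 21] → sum 40
[2, 12, 21, 22] → sum 57
[12, 21, 22, 14] → sum 69
[21, 22, 14, 19] → sum 76
[22, 14, 19, 18] → sum 73
[14, 19, 18, 9] → sum 60
[19, 18, 9, 23] → sum 69
[18, 9, 23, 17] → sum 67
[9, 23, 17, 10] → sum 59
[23, 17, 10, 17] → sum 67
[17, 10, 17, 23] → sum 67
Minimum of these is 25.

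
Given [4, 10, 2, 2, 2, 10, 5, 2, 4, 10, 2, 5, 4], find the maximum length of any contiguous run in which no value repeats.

[4] len 1
[4, 10] len 2
[4, 10, 2] len 3
[2] len 1
[2] len 1
[2, 10] len 2
[2, 10, 5] len 3
[10, 5, 2] len 3
[10, 5, 2, 4] len 4
[5, 2, 4, 10] len 4
[4, 10, 2] len 3
[4, 10, 2, 5] len 4
[10, 2, 5, 4] len 4
Longest all-distinct length: 4.

4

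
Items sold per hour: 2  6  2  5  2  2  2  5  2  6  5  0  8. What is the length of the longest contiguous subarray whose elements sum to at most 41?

→ 2: sum 2, len 1
→ 6: sum 8, len 2
→ 2: sum 10, len 3
→ 5: sum 15, len 4
→ 2: sum 17, len 5
→ 2: sum 19, len 6
→ 2: sum 21, len 7
→ 5: sum 26, len 8
→ 2: sum 28, len 9
→ 6: sum 34, len 10
→ 5: sum 39, len 11
→ 0: sum 39, len 12
→ 8 (dropped 2, 6): sum 39, len 11
Longest length seen: 12.

12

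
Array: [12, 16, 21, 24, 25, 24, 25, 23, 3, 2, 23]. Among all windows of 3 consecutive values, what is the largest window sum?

(12, 16, 21) → sum 49
(16, 21, 24) → sum 61
(21, 24, 25) → sum 70
(24, 25, 24) → sum 73
(25, 24, 25) → sum 74
(24, 25, 23) → sum 72
(25, 23, 3) → sum 51
(23, 3, 2) → sum 28
(3, 2, 23) → sum 28
Largest of these is 74.

74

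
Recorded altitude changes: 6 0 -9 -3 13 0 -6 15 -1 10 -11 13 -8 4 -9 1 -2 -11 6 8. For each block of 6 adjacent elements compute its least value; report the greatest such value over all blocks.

[6, 0, -9, -3, 13, 0] → min -9
[0, -9, -3, 13, 0, -6] → min -9
[-9, -3, 13, 0, -6, 15] → min -9
[-3, 13, 0, -6, 15, -1] → min -6
[13, 0, -6, 15, -1, 10] → min -6
[0, -6, 15, -1, 10, -11] → min -11
[-6, 15, -1, 10, -11, 13] → min -11
[15, -1, 10, -11, 13, -8] → min -11
[-1, 10, -11, 13, -8, 4] → min -11
[10, -11, 13, -8, 4, -9] → min -11
[-11, 13, -8, 4, -9, 1] → min -11
[13, -8, 4, -9, 1, -2] → min -9
[-8, 4, -9, 1, -2, -11] → min -11
[4, -9, 1, -2, -11, 6] → min -11
[-9, 1, -2, -11, 6, 8] → min -11
Greatest of these is -6.

-6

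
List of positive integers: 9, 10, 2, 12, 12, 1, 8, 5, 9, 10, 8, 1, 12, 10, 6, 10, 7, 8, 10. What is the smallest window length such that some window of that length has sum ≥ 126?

16

Extend right; whenever the sum reaches 126, record the length and shrink from the left:
add 9: running sum 9 < 126
add 10: running sum 19 < 126
add 2: running sum 21 < 126
add 12: running sum 33 < 126
add 12: running sum 45 < 126
add 1: running sum 46 < 126
add 8: running sum 54 < 126
add 5: running sum 59 < 126
add 9: running sum 68 < 126
add 10: running sum 78 < 126
add 8: running sum 86 < 126
add 1: running sum 87 < 126
add 12: running sum 99 < 126
add 10: running sum 109 < 126
add 6: running sum 115 < 126
add 10: running sum 125 < 126
add 7: shortest ending here [9, 10, 2, 12, 12, 1, 8, 5, 9, 10, 8, 1, 12, 10, 6, 10, 7] sum 132, len 17
add 8: shortest ending here [10, 2, 12, 12, 1, 8, 5, 9, 10, 8, 1, 12, 10, 6, 10, 7, 8] sum 131, len 17
add 10: shortest ending here [12, 12, 1, 8, 5, 9, 10, 8, 1, 12, 10, 6, 10, 7, 8, 10] sum 129, len 16
Shortest qualifying length: 16.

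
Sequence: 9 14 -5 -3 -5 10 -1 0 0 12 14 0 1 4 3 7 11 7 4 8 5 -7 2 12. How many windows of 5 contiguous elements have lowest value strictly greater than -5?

12

[9, 14, -5, -3, -5] → min -5
[14, -5, -3, -5, 10] → min -5
[-5, -3, -5, 10, -1] → min -5
[-3, -5, 10, -1, 0] → min -5
[-5, 10, -1, 0, 0] → min -5
[10, -1, 0, 0, 12] → min -1  > -5 ✓
[-1, 0, 0, 12, 14] → min -1  > -5 ✓
[0, 0, 12, 14, 0] → min 0  > -5 ✓
[0, 12, 14, 0, 1] → min 0  > -5 ✓
[12, 14, 0, 1, 4] → min 0  > -5 ✓
[14, 0, 1, 4, 3] → min 0  > -5 ✓
[0, 1, 4, 3, 7] → min 0  > -5 ✓
[1, 4, 3, 7, 11] → min 1  > -5 ✓
[4, 3, 7, 11, 7] → min 3  > -5 ✓
[3, 7, 11, 7, 4] → min 3  > -5 ✓
[7, 11, 7, 4, 8] → min 4  > -5 ✓
[11, 7, 4, 8, 5] → min 4  > -5 ✓
[7, 4, 8, 5, -7] → min -7
[4, 8, 5, -7, 2] → min -7
[8, 5, -7, 2, 12] → min -7
12 windows satisfy the condition.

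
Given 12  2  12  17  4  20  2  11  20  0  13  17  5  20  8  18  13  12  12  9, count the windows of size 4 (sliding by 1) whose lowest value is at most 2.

9

[12, 2, 12, 17] → min 2  ≤ 2 ✓
[2, 12, 17, 4] → min 2  ≤ 2 ✓
[12, 17, 4, 20] → min 4
[17, 4, 20, 2] → min 2  ≤ 2 ✓
[4, 20, 2, 11] → min 2  ≤ 2 ✓
[20, 2, 11, 20] → min 2  ≤ 2 ✓
[2, 11, 20, 0] → min 0  ≤ 2 ✓
[11, 20, 0, 13] → min 0  ≤ 2 ✓
[20, 0, 13, 17] → min 0  ≤ 2 ✓
[0, 13, 17, 5] → min 0  ≤ 2 ✓
[13, 17, 5, 20] → min 5
[17, 5, 20, 8] → min 5
[5, 20, 8, 18] → min 5
[20, 8, 18, 13] → min 8
[8, 18, 13, 12] → min 8
[18, 13, 12, 12] → min 12
[13, 12, 12, 9] → min 9
9 windows satisfy the condition.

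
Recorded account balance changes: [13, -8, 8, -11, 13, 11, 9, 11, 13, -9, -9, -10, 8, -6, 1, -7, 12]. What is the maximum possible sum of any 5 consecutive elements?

57

Each size-5 window and its sum:
[13, -8, 8, -11, 13] → sum 15
[-8, 8, -11, 13, 11] → sum 13
[8, -11, 13, 11, 9] → sum 30
[-11, 13, 11, 9, 11] → sum 33
[13, 11, 9, 11, 13] → sum 57
[11, 9, 11, 13, -9] → sum 35
[9, 11, 13, -9, -9] → sum 15
[11, 13, -9, -9, -10] → sum -4
[13, -9, -9, -10, 8] → sum -7
[-9, -9, -10, 8, -6] → sum -26
[-9, -10, 8, -6, 1] → sum -16
[-10, 8, -6, 1, -7] → sum -14
[8, -6, 1, -7, 12] → sum 8
Maximum of these is 57.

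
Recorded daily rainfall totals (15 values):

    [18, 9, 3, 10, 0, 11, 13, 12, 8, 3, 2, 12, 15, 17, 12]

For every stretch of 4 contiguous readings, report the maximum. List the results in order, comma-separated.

18, 10, 11, 13, 13, 13, 13, 12, 12, 15, 17, 17

(18, 9, 3, 10) → max 18
(9, 3, 10, 0) → max 10
(3, 10, 0, 11) → max 11
(10, 0, 11, 13) → max 13
(0, 11, 13, 12) → max 13
(11, 13, 12, 8) → max 13
(13, 12, 8, 3) → max 13
(12, 8, 3, 2) → max 12
(8, 3, 2, 12) → max 12
(3, 2, 12, 15) → max 15
(2, 12, 15, 17) → max 17
(12, 15, 17, 12) → max 17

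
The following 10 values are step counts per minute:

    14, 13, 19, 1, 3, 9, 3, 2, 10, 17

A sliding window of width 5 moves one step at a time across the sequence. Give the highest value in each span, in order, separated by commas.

19, 19, 19, 9, 10, 17

(14, 13, 19, 1, 3) → max 19
(13, 19, 1, 3, 9) → max 19
(19, 1, 3, 9, 3) → max 19
(1, 3, 9, 3, 2) → max 9
(3, 9, 3, 2, 10) → max 10
(9, 3, 2, 10, 17) → max 17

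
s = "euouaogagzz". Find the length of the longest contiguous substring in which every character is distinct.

[e] len 1
[e, u] len 2
[e, u, o] len 3
[o, u] len 2
[o, u, a] len 3
[u, a, o] len 3
[u, a, o, g] len 4
[o, g, a] len 3
[a, g] len 2
[a, g, z] len 3
[z] len 1
Longest all-distinct length: 4.

4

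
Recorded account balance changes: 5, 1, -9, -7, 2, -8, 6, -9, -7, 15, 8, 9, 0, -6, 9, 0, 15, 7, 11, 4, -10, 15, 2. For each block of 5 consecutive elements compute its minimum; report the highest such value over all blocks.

0

(5, 1, -9, -7, 2) → min -9
(1, -9, -7, 2, -8) → min -9
(-9, -7, 2, -8, 6) → min -9
(-7, 2, -8, 6, -9) → min -9
(2, -8, 6, -9, -7) → min -9
(-8, 6, -9, -7, 15) → min -9
(6, -9, -7, 15, 8) → min -9
(-9, -7, 15, 8, 9) → min -9
(-7, 15, 8, 9, 0) → min -7
(15, 8, 9, 0, -6) → min -6
(8, 9, 0, -6, 9) → min -6
(9, 0, -6, 9, 0) → min -6
(0, -6, 9, 0, 15) → min -6
(-6, 9, 0, 15, 7) → min -6
(9, 0, 15, 7, 11) → min 0
(0, 15, 7, 11, 4) → min 0
(15, 7, 11, 4, -10) → min -10
(7, 11, 4, -10, 15) → min -10
(11, 4, -10, 15, 2) → min -10
Highest of these is 0.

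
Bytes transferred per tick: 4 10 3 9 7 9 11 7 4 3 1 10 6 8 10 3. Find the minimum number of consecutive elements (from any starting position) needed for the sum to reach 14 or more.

add 4: running sum 4 < 14
end 1: [4, 10] sum 14, len 2
end 2: [4, 10, 3] sum 17, len 3
end 3: [10, 3, 9] sum 22, len 3
end 4: [9, 7] sum 16, len 2
end 5: [7, 9] sum 16, len 2
end 6: [9, 11] sum 20, len 2
end 7: [11, 7] sum 18, len 2
end 8: [11, 7, 4] sum 22, len 3
end 9: [7, 4, 3] sum 14, len 3
end 10: [7, 4, 3, 1] sum 15, len 4
end 11: [3, 1, 10] sum 14, len 3
end 12: [10, 6] sum 16, len 2
end 13: [6, 8] sum 14, len 2
end 14: [8, 10] sum 18, len 2
end 15: [8, 10, 3] sum 21, len 3
Shortest qualifying length: 2.

2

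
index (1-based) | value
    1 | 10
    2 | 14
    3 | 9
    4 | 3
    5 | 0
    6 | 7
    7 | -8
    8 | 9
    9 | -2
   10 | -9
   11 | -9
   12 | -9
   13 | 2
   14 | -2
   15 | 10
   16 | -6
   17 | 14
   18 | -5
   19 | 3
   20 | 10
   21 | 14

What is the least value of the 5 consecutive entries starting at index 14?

-6

Elements at indices 14..18: -2, 10, -6, 14, -5
min(-2, 10, -6, 14, -5) = -6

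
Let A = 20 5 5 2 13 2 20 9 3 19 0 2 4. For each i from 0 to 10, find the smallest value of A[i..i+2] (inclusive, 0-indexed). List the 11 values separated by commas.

Sliding a size-3 window across the 13 values:
(20, 5, 5) → min 5
(5, 5, 2) → min 2
(5, 2, 13) → min 2
(2, 13, 2) → min 2
(13, 2, 20) → min 2
(2, 20, 9) → min 2
(20, 9, 3) → min 3
(9, 3, 19) → min 3
(3, 19, 0) → min 0
(19, 0, 2) → min 0
(0, 2, 4) → min 0

5, 2, 2, 2, 2, 2, 3, 3, 0, 0, 0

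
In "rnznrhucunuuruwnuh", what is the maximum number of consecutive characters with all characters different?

add r: [r] len 1
add n: [r, n] len 2
add z: [r, n, z] len 3
add n (repeat n, move left end past it): [z, n] len 2
add r: [z, n, r] len 3
add h: [z, n, r, h] len 4
add u: [z, n, r, h, u] len 5
add c: [z, n, r, h, u, c] len 6
add u (repeat u, move left end past it): [c, u] len 2
add n: [c, u, n] len 3
add u (repeat u, move left end past it): [n, u] len 2
add u (repeat u, move left end past it): [u] len 1
add r: [u, r] len 2
add u (repeat u, move left end past it): [r, u] len 2
add w: [r, u, w] len 3
add n: [r, u, w, n] len 4
add u (repeat u, move left end past it): [w, n, u] len 3
add h: [w, n, u, h] len 4
Longest all-distinct length: 6.

6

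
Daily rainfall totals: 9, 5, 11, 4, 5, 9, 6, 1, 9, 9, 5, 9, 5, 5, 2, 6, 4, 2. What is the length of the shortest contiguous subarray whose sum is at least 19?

3

add 9: running sum 9 < 19
add 5: running sum 14 < 19
add 11: shortest ending here [9, 5, 11] sum 25, len 3
add 4: shortest ending here [5, 11, 4] sum 20, len 3
add 5: shortest ending here [11, 4, 5] sum 20, len 3
add 9: shortest ending here [11, 4, 5, 9] sum 29, len 4
add 6: shortest ending here [5, 9, 6] sum 20, len 3
add 1: shortest ending here [5, 9, 6, 1] sum 21, len 4
add 9: shortest ending here [9, 6, 1, 9] sum 25, len 4
add 9: shortest ending here [1, 9, 9] sum 19, len 3
add 5: shortest ending here [9, 9, 5] sum 23, len 3
add 9: shortest ending here [9, 5, 9] sum 23, len 3
add 5: shortest ending here [5, 9, 5] sum 19, len 3
add 5: shortest ending here [9, 5, 5] sum 19, len 3
add 2: shortest ending here [9, 5, 5, 2] sum 21, len 4
add 6: shortest ending here [9, 5, 5, 2, 6] sum 27, len 5
add 4: shortest ending here [5, 5, 2, 6, 4] sum 22, len 5
add 2: shortest ending here [5, 2, 6, 4, 2] sum 19, len 5
Shortest qualifying length: 3.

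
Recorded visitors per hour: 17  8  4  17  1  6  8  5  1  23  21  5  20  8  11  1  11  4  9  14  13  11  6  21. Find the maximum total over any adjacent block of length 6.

(17, 8, 4, 17, 1, 6) → sum 53
(8, 4, 17, 1, 6, 8) → sum 44
(4, 17, 1, 6, 8, 5) → sum 41
(17, 1, 6, 8, 5, 1) → sum 38
(1, 6, 8, 5, 1, 23) → sum 44
(6, 8, 5, 1, 23, 21) → sum 64
(8, 5, 1, 23, 21, 5) → sum 63
(5, 1, 23, 21, 5, 20) → sum 75
(1, 23, 21, 5, 20, 8) → sum 78
(23, 21, 5, 20, 8, 11) → sum 88
(21, 5, 20, 8, 11, 1) → sum 66
(5, 20, 8, 11, 1, 11) → sum 56
(20, 8, 11, 1, 11, 4) → sum 55
(8, 11, 1, 11, 4, 9) → sum 44
(11, 1, 11, 4, 9, 14) → sum 50
(1, 11, 4, 9, 14, 13) → sum 52
(11, 4, 9, 14, 13, 11) → sum 62
(4, 9, 14, 13, 11, 6) → sum 57
(9, 14, 13, 11, 6, 21) → sum 74
Maximum of these is 88.

88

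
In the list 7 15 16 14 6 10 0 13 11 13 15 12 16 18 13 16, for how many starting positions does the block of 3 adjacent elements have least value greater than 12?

3

[7, 15, 16] → min 7
[15, 16, 14] → min 14  > 12 ✓
[16, 14, 6] → min 6
[14, 6, 10] → min 6
[6, 10, 0] → min 0
[10, 0, 13] → min 0
[0, 13, 11] → min 0
[13, 11, 13] → min 11
[11, 13, 15] → min 11
[13, 15, 12] → min 12
[15, 12, 16] → min 12
[12, 16, 18] → min 12
[16, 18, 13] → min 13  > 12 ✓
[18, 13, 16] → min 13  > 12 ✓
3 windows satisfy the condition.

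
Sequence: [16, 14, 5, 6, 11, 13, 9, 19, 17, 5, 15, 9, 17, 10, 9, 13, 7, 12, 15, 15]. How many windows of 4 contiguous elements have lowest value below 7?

[16, 14, 5, 6] → min 5  < 7 ✓
[14, 5, 6, 11] → min 5  < 7 ✓
[5, 6, 11, 13] → min 5  < 7 ✓
[6, 11, 13, 9] → min 6  < 7 ✓
[11, 13, 9, 19] → min 9
[13, 9, 19, 17] → min 9
[9, 19, 17, 5] → min 5  < 7 ✓
[19, 17, 5, 15] → min 5  < 7 ✓
[17, 5, 15, 9] → min 5  < 7 ✓
[5, 15, 9, 17] → min 5  < 7 ✓
[15, 9, 17, 10] → min 9
[9, 17, 10, 9] → min 9
[17, 10, 9, 13] → min 9
[10, 9, 13, 7] → min 7
[9, 13, 7, 12] → min 7
[13, 7, 12, 15] → min 7
[7, 12, 15, 15] → min 7
8 windows satisfy the condition.

8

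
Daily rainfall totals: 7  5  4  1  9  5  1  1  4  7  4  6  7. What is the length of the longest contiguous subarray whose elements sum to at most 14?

Extend to the right; shrink from the left whenever the sum exceeds 14:
→ 7: sum 7, len 1
→ 5: sum 12, len 2
→ 4 (dropped 7): sum 9, len 2
→ 1: sum 10, len 3
→ 9 (dropped 5): sum 14, len 3
→ 5 (dropped 4, 1): sum 14, len 2
→ 1 (dropped 9): sum 6, len 2
→ 1: sum 7, len 3
→ 4: sum 11, len 4
→ 7 (dropped 5): sum 13, len 4
→ 4 (dropped 1, 1, 4): sum 11, len 2
→ 6 (dropped 7): sum 10, len 2
→ 7 (dropped 4): sum 13, len 2
Longest length seen: 4.

4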